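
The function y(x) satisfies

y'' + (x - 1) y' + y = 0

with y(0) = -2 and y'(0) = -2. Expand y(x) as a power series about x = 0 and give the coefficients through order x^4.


Ansatz: y(x) = sum_{n>=0} a_n x^n, so y'(x) = sum_{n>=1} n a_n x^(n-1) and y''(x) = sum_{n>=2} n(n-1) a_n x^(n-2).
Substitute into P(x) y'' + Q(x) y' + R(x) y = 0 with P(x) = 1, Q(x) = x - 1, R(x) = 1, and match powers of x.
Initial conditions: a_0 = -2, a_1 = -2.
Setting the coefficient of each power of x to zero and solving order by order (substituting the coefficients already found):
  x^0: 2 a_2 - a_1 + a_0 = 0  ->  2 a_2 = a_1 - a_0 = 0  ->  a_2 = 0
  x^1: 6 a_3 - 2 a_2 + 2 a_1 = 0  ->  6 a_3 = 2 a_2 - 2 a_1 = 4  ->  a_3 = 2/3
  x^2: 12 a_4 - 3 a_3 + 3 a_2 = 0  ->  12 a_4 = 3 a_3 - 3 a_2 = 2  ->  a_4 = 1/6
Truncated series: y(x) = -2 - 2 x + (2/3) x^3 + (1/6) x^4 + O(x^5).

a_0 = -2; a_1 = -2; a_2 = 0; a_3 = 2/3; a_4 = 1/6


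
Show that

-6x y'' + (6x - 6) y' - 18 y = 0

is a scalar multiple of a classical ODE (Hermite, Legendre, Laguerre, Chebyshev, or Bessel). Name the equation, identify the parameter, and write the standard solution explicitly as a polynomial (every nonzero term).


All three coefficients share the factor -6; dividing through by -6 gives  x y'' + (1 - x) y' + 3 y = 0.
This matches the Laguerre equation x y'' + (1 - x) y' + n y = 0 with n = 3; the polynomial solution is L_3(x).
With y = sum_k a_k x^k, matching x^k gives (k+1)k a_{k+1} + (k+1) a_{k+1} - k a_k + n a_k = 0, i.e. (k+1)^2 a_{k+1} = (k - n) a_k = (k - 3) a_k. The right side vanishes at k = 3, so the series terminates at degree 3.
Standard normalization L_n(0) = 1 gives a_0 = 1. Work upward with a_{k+1} = (k - 3) a_k / (k+1)^2:
  a_1 = (0 - 3)(1) / 1^2 = -3/1 = -3
  a_2 = (1 - 3)(-3) / 2^2 = 6/4 = 3/2
  a_3 = (2 - 3)(3/2) / 3^2 = (-3/2)/9 = -1/6
Hence L_3(x) = -x^3/6 + 3 x^2/2 - 3 x + 1.

L_3(x); series = -x^3/6 + 3 x^2/2 - 3 x + 1


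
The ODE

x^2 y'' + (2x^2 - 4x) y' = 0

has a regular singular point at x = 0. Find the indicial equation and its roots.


Divide by x^2 to reach normal form y'' + P_1(x) y' + P_2(x) y = 0 with P_1(x) = 2 - 4/x and P_2(x) = 0.
x = 0 is a singular point because the y'-coefficient 2 - 4/x has a pole at x = 0.
It is a regular singular point because x P_1(x) = p(x) = 2x - 4 and x^2 P_2(x) = q(x) = 0 are polynomials, hence analytic at x = 0.
p(0) = -4,  q(0) = 0.
Indicial equation: r(r-1) + p(0) r + q(0) = 0, i.e. r^2 + (p(0) - 1) r + q(0) = 0, i.e. r^2 - 5 r = 0.
Discriminant: (-5)^2 - 4(0) = 25, so r = (5 ± 5)/2.
Solving: r_1 = 5, r_2 = 0.

indicial: r^2 - 5 r = 0; roots r_1 = 5, r_2 = 0


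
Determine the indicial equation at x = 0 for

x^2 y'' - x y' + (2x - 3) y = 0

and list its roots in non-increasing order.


Divide by x^2 to reach normal form y'' + P_1(x) y' + P_2(x) y = 0 with P_1(x) = -1/x and P_2(x) = 2/x - 3/x^2.
x = 0 is a singular point because the y'-coefficient -1/x has a pole at x = 0 and the y-coefficient 2/x - 3/x^2 has a pole at x = 0.
It is a regular singular point because x P_1(x) = p(x) = -1 and x^2 P_2(x) = q(x) = 2x - 3 are polynomials, hence analytic at x = 0.
p(0) = -1,  q(0) = -3.
Indicial equation: r(r-1) + p(0) r + q(0) = 0, i.e. r^2 + (p(0) - 1) r + q(0) = 0, i.e. r^2 - 2 r - 3 = 0.
Discriminant: (-2)^2 - 4(-3) = 16, so r = (2 ± 4)/2.
Solving: r_1 = 3, r_2 = -1.

indicial: r^2 - 2 r - 3 = 0; roots r_1 = 3, r_2 = -1


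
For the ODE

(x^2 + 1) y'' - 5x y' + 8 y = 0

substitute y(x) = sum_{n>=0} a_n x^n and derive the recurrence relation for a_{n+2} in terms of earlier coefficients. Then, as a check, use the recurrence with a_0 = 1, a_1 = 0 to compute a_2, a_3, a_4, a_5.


Substitute y = sum_n a_n x^n.
(1 + 1 x^2) y'' contributes (n+2)(n+1) a_{n+2} + n(n-1) a_n at x^n.
-5 x y'(x) contributes -5 n a_n at x^n.
8 y(x) contributes 8 a_n at x^n.
Matching x^n: (n+2)(n+1) a_{n+2} + (n(n-1) - 5 n + 8) a_n = 0.
Thus a_{n+2} = (-n(n-1) + 5 n - 8) / ((n+1)(n+2)) * a_n.

Check with a_0 = 1, a_1 = 0 (apply the recurrence for n = 0, 1, 2, 3): a_0 = 1, a_1 = 0, a_2 = -4, a_3 = 0, a_4 = 0, a_5 = 0.

a_(n+2) = (-n(n-1) + 5 n - 8) / ((n+1)(n+2)) * a_n; check: a_0 = 1, a_1 = 0, a_2 = -4, a_3 = 0, a_4 = 0, a_5 = 0


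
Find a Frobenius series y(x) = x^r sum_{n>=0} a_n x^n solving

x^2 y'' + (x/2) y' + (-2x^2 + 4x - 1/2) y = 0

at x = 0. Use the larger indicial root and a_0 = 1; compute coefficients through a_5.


Write in Frobenius form y'' + (p(x)/x) y' + (q(x)/x^2) y = 0:
  p(x) = 1/2,  q(x) = -2x^2 + 4x - 1/2.
Indicial equation: r(r-1) + (1/2) r + (-1/2) = 0 -> roots r_1 = 1, r_2 = -1/2.
Take r = r_1 = 1. Let y(x) = x^r sum_{n>=0} a_n x^n with a_0 = 1.
Substitute y = x^r sum a_n x^n and match x^{r+n}. The recurrence is
  D(n) a_n + 4 a_{n-1} - 2 a_{n-2} = 0,  where D(n) = (r+n)(r+n-1) + (1/2)(r+n) + (-1/2).
  a_n = [-4 a_{n-1} + 2 a_{n-2}] / D(n).
Since the indicial polynomial factors as (r - r_1)(r - r_2), D(n) = (r_1 + n - r_1)(r_1 + n - r_2) = n(n + 3/2).
Evaluating step by step (a_0 = 1):
  n = 1: D(1) = 1(1 + 3/2) = 5/2; numerator = -4(1) = -4; a_1 = (-4)/(5/2) = -8/5
  n = 2: D(2) = 2(2 + 3/2) = 7; numerator = -4(-8/5) + 2(1) = 42/5; a_2 = (42/5)/(7) = 6/5
  n = 3: D(3) = 3(3 + 3/2) = 27/2; numerator = -4(6/5) + 2(-8/5) = -8; a_3 = (-8)/(27/2) = -16/27
  n = 4: D(4) = 4(4 + 3/2) = 22; numerator = -4(-16/27) + 2(6/5) = 644/135; a_4 = (644/135)/(22) = 322/1485
  n = 5: D(5) = 5(5 + 3/2) = 65/2; numerator = -4(322/1485) + 2(-16/27) = -1016/495; a_5 = (-1016/495)/(65/2) = -2032/32175

r = 1; a_0 = 1; a_1 = -8/5; a_2 = 6/5; a_3 = -16/27; a_4 = 322/1485; a_5 = -2032/32175


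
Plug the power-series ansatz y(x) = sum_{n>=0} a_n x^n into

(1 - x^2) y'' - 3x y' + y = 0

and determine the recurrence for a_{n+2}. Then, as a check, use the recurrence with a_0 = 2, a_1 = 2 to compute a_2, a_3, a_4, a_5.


Substitute y = sum_n a_n x^n.
(1 - 1 x^2) y'' contributes (n+2)(n+1) a_{n+2} - n(n-1) a_n at x^n.
-3 x y'(x) contributes -3 n a_n at x^n.
y(x) contributes 1 a_n at x^n.
Matching x^n: (n+2)(n+1) a_{n+2} + (-n(n-1) - 3 n + 1) a_n = 0.
Thus a_{n+2} = (n(n-1) + 3 n - 1) / ((n+1)(n+2)) * a_n.

Check with a_0 = 2, a_1 = 2 (apply the recurrence for n = 0, 1, 2, 3): a_0 = 2, a_1 = 2, a_2 = -1, a_3 = 2/3, a_4 = -7/12, a_5 = 7/15.

a_(n+2) = (n(n-1) + 3 n - 1) / ((n+1)(n+2)) * a_n; check: a_0 = 2, a_1 = 2, a_2 = -1, a_3 = 2/3, a_4 = -7/12, a_5 = 7/15


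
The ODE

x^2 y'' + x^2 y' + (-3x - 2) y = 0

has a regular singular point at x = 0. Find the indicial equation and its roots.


Divide by x^2 to reach normal form y'' + P_1(x) y' + P_2(x) y = 0 with P_1(x) = 1 and P_2(x) = -3/x - 2/x^2.
x = 0 is a singular point because the y-coefficient -3/x - 2/x^2 has a pole at x = 0.
It is a regular singular point because x P_1(x) = p(x) = x and x^2 P_2(x) = q(x) = -3x - 2 are polynomials, hence analytic at x = 0.
p(0) = 0,  q(0) = -2.
Indicial equation: r(r-1) + p(0) r + q(0) = 0, i.e. r^2 + (p(0) - 1) r + q(0) = 0, i.e. r^2 - 1 r - 2 = 0.
Discriminant: (-1)^2 - 4(-2) = 9, so r = (1 ± 3)/2.
Solving: r_1 = 2, r_2 = -1.

indicial: r^2 - 1 r - 2 = 0; roots r_1 = 2, r_2 = -1


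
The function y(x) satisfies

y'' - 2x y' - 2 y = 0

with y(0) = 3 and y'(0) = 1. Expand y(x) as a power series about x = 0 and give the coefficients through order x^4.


Ansatz: y(x) = sum_{n>=0} a_n x^n, so y'(x) = sum_{n>=1} n a_n x^(n-1) and y''(x) = sum_{n>=2} n(n-1) a_n x^(n-2).
Substitute into P(x) y'' + Q(x) y' + R(x) y = 0 with P(x) = 1, Q(x) = -2x, R(x) = -2, and match powers of x.
Initial conditions: a_0 = 3, a_1 = 1.
Setting the coefficient of each power of x to zero and solving order by order (substituting the coefficients already found):
  x^0: 2 a_2 - 2 a_0 = 0  ->  2 a_2 = 2 a_0 = 6  ->  a_2 = 3
  x^1: 6 a_3 - 4 a_1 = 0  ->  6 a_3 = 4 a_1 = 4  ->  a_3 = 2/3
  x^2: 12 a_4 - 6 a_2 = 0  ->  12 a_4 = 6 a_2 = 18  ->  a_4 = 3/2
Truncated series: y(x) = 3 + x + 3 x^2 + (2/3) x^3 + (3/2) x^4 + O(x^5).

a_0 = 3; a_1 = 1; a_2 = 3; a_3 = 2/3; a_4 = 3/2


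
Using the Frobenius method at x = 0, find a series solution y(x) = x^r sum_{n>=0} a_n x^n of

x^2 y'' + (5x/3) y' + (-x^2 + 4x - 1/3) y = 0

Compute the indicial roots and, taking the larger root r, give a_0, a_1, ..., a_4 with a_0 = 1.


Write in Frobenius form y'' + (p(x)/x) y' + (q(x)/x^2) y = 0:
  p(x) = 5/3,  q(x) = -x^2 + 4x - 1/3.
Indicial equation: r(r-1) + (5/3) r + (-1/3) = 0 -> roots r_1 = 1/3, r_2 = -1.
Take r = r_1 = 1/3. Let y(x) = x^r sum_{n>=0} a_n x^n with a_0 = 1.
Substitute y = x^r sum a_n x^n and match x^{r+n}. The recurrence is
  D(n) a_n + 4 a_{n-1} - 1 a_{n-2} = 0,  where D(n) = (r+n)(r+n-1) + (5/3)(r+n) + (-1/3).
  a_n = [-4 a_{n-1} + 1 a_{n-2}] / D(n).
Since the indicial polynomial factors as (r - r_1)(r - r_2), D(n) = (r_1 + n - r_1)(r_1 + n - r_2) = n(n + 4/3).
Evaluating step by step (a_0 = 1):
  n = 1: D(1) = 1(1 + 4/3) = 7/3; numerator = -4(1) = -4; a_1 = (-4)/(7/3) = -12/7
  n = 2: D(2) = 2(2 + 4/3) = 20/3; numerator = -4(-12/7) + 1(1) = 55/7; a_2 = (55/7)/(20/3) = 33/28
  n = 3: D(3) = 3(3 + 4/3) = 13; numerator = -4(33/28) + 1(-12/7) = -45/7; a_3 = (-45/7)/(13) = -45/91
  n = 4: D(4) = 4(4 + 4/3) = 64/3; numerator = -4(-45/91) + 1(33/28) = 1149/364; a_4 = (1149/364)/(64/3) = 3447/23296

r = 1/3; a_0 = 1; a_1 = -12/7; a_2 = 33/28; a_3 = -45/91; a_4 = 3447/23296


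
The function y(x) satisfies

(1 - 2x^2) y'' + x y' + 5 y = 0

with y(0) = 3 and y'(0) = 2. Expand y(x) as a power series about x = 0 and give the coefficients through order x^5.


Ansatz: y(x) = sum_{n>=0} a_n x^n, so y'(x) = sum_{n>=1} n a_n x^(n-1) and y''(x) = sum_{n>=2} n(n-1) a_n x^(n-2).
Substitute into P(x) y'' + Q(x) y' + R(x) y = 0 with P(x) = 1 - 2x^2, Q(x) = x, R(x) = 5, and match powers of x.
Initial conditions: a_0 = 3, a_1 = 2.
Setting the coefficient of each power of x to zero and solving order by order (substituting the coefficients already found):
  x^0: 2 a_2 + 5 a_0 = 0  ->  2 a_2 = -5 a_0 = -15  ->  a_2 = -15/2
  x^1: 6 a_3 + 6 a_1 = 0  ->  6 a_3 = -6 a_1 = -12  ->  a_3 = -2
  x^2: 12 a_4 + 3 a_2 = 0  ->  12 a_4 = -3 a_2 = 45/2  ->  a_4 = 15/8
  x^3: 20 a_5 - 4 a_3 = 0  ->  20 a_5 = 4 a_3 = -8  ->  a_5 = -2/5
Truncated series: y(x) = 3 + 2 x - (15/2) x^2 - 2 x^3 + (15/8) x^4 - (2/5) x^5 + O(x^6).

a_0 = 3; a_1 = 2; a_2 = -15/2; a_3 = -2; a_4 = 15/8; a_5 = -2/5


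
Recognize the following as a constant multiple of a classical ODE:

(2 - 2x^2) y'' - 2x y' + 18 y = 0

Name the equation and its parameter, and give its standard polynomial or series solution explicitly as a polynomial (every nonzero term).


All three coefficients share the factor 2; dividing through by 2 gives  (1 - x^2) y'' - x y' + 9 y = 0.
This matches the Chebyshev equation (1 - x^2) y'' - x y' + n^2 y = 0 (note the -x y' term, not -2x y') with n^2 = 9, so n = 3; the polynomial solution is T_3(x).
With y = sum_k a_k x^k, matching x^k gives (k+2)(k+1) a_{k+2} = (k^2 - n^2) a_k = (k - 3)(k + 3) a_k. The right side vanishes at k = 3, so the series with the parity of 3 terminates at degree 3.
Standard normalization: leading coefficient of T_n is 2^(n-1), so a_3 = 2^2 = 4. Work downward with a_k = (k+1)(k+2) a_{k+2} / ((k - 3)(k + 3)):
  a_1 = (2)(3)(4) / ((1 - 3)(1 + 3)) = 24/(-8) = -3
Hence T_3(x) = 4 x^3 - 3 x.

T_3(x); series = 4 x^3 - 3 x


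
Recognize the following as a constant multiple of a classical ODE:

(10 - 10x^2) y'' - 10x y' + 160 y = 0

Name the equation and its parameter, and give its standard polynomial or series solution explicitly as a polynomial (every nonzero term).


All three coefficients share the factor 10; dividing through by 10 gives  (1 - x^2) y'' - x y' + 16 y = 0.
This matches the Chebyshev equation (1 - x^2) y'' - x y' + n^2 y = 0 (note the -x y' term, not -2x y') with n^2 = 16, so n = 4; the polynomial solution is T_4(x).
With y = sum_k a_k x^k, matching x^k gives (k+2)(k+1) a_{k+2} = (k^2 - n^2) a_k = (k - 4)(k + 4) a_k. The right side vanishes at k = 4, so the series with the parity of 4 terminates at degree 4.
Standard normalization: leading coefficient of T_n is 2^(n-1), so a_4 = 2^3 = 8. Work downward with a_k = (k+1)(k+2) a_{k+2} / ((k - 4)(k + 4)):
  a_2 = (3)(4)(8) / ((2 - 4)(2 + 4)) = 96/(-12) = -8
  a_0 = (1)(2)(-8) / ((0 - 4)(0 + 4)) = -16/(-16) = 1
Hence T_4(x) = 8 x^4 - 8 x^2 + 1.

T_4(x); series = 8 x^4 - 8 x^2 + 1


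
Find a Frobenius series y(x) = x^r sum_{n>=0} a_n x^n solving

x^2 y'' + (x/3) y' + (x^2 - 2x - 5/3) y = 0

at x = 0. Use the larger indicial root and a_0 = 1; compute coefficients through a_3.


Write in Frobenius form y'' + (p(x)/x) y' + (q(x)/x^2) y = 0:
  p(x) = 1/3,  q(x) = x^2 - 2x - 5/3.
Indicial equation: r(r-1) + (1/3) r + (-5/3) = 0 -> roots r_1 = 5/3, r_2 = -1.
Take r = r_1 = 5/3. Let y(x) = x^r sum_{n>=0} a_n x^n with a_0 = 1.
Substitute y = x^r sum a_n x^n and match x^{r+n}. The recurrence is
  D(n) a_n - 2 a_{n-1} + 1 a_{n-2} = 0,  where D(n) = (r+n)(r+n-1) + (1/3)(r+n) + (-5/3).
  a_n = [2 a_{n-1} - 1 a_{n-2}] / D(n).
Since the indicial polynomial factors as (r - r_1)(r - r_2), D(n) = (r_1 + n - r_1)(r_1 + n - r_2) = n(n + 8/3).
Evaluating step by step (a_0 = 1):
  n = 1: D(1) = 1(1 + 8/3) = 11/3; numerator = 2(1) = 2; a_1 = (2)/(11/3) = 6/11
  n = 2: D(2) = 2(2 + 8/3) = 28/3; numerator = 2(6/11) - 1(1) = 1/11; a_2 = (1/11)/(28/3) = 3/308
  n = 3: D(3) = 3(3 + 8/3) = 17; numerator = 2(3/308) - 1(6/11) = -81/154; a_3 = (-81/154)/(17) = -81/2618

r = 5/3; a_0 = 1; a_1 = 6/11; a_2 = 3/308; a_3 = -81/2618


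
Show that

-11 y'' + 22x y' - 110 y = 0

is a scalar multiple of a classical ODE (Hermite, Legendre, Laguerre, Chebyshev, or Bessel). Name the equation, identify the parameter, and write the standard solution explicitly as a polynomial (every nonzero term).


All three coefficients share the factor -11; dividing through by -11 gives  y'' - 2x y' + 10 y = 0.
This matches the Hermite equation y'' - 2x y' + 2n y = 0 with 2n = 10, so n = 5; the polynomial solution is H_5(x).
With y = sum_k a_k x^k, matching x^k gives (k+2)(k+1) a_{k+2} = 2(k - n) a_k = 2(k - 5) a_k. The right side vanishes at k = 5, so the series with the parity of 5 terminates at degree 5.
Standard normalization: leading coefficient of H_n is 2^n, so a_5 = 2^5 = 32. Work downward with a_k = (k+1)(k+2) a_{k+2} / (2(k - n)):
  a_3 = (4)(5)(32) / (2(3 - 5)) = 640/(-4) = -160
  a_1 = (2)(3)(-160) / (2(1 - 5)) = -960/(-8) = 120
Hence H_5(x) = 32 x^5 - 160 x^3 + 120 x.

H_5(x); series = 32 x^5 - 160 x^3 + 120 x


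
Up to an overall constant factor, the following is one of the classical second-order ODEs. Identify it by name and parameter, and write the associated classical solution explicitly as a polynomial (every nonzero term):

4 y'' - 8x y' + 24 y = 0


All three coefficients share the factor 4; dividing through by 4 gives  y'' - 2x y' + 6 y = 0.
This matches the Hermite equation y'' - 2x y' + 2n y = 0 with 2n = 6, so n = 3; the polynomial solution is H_3(x).
With y = sum_k a_k x^k, matching x^k gives (k+2)(k+1) a_{k+2} = 2(k - n) a_k = 2(k - 3) a_k. The right side vanishes at k = 3, so the series with the parity of 3 terminates at degree 3.
Standard normalization: leading coefficient of H_n is 2^n, so a_3 = 2^3 = 8. Work downward with a_k = (k+1)(k+2) a_{k+2} / (2(k - n)):
  a_1 = (2)(3)(8) / (2(1 - 3)) = 48/(-4) = -12
Hence H_3(x) = 8 x^3 - 12 x.

H_3(x); series = 8 x^3 - 12 x


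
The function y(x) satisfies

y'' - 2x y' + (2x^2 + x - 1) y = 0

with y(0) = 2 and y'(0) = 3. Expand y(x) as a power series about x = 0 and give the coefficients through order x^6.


Ansatz: y(x) = sum_{n>=0} a_n x^n, so y'(x) = sum_{n>=1} n a_n x^(n-1) and y''(x) = sum_{n>=2} n(n-1) a_n x^(n-2).
Substitute into P(x) y'' + Q(x) y' + R(x) y = 0 with P(x) = 1, Q(x) = -2x, R(x) = 2x^2 + x - 1, and match powers of x.
Initial conditions: a_0 = 2, a_1 = 3.
Setting the coefficient of each power of x to zero and solving order by order (substituting the coefficients already found):
  x^0: 2 a_2 - a_0 = 0  ->  2 a_2 = a_0 = 2  ->  a_2 = 1
  x^1: 6 a_3 - 3 a_1 + a_0 = 0  ->  6 a_3 = 3 a_1 - a_0 = 7  ->  a_3 = 7/6
  x^2: 12 a_4 - 5 a_2 + a_1 + 2 a_0 = 0  ->  12 a_4 = 5 a_2 - a_1 - 2 a_0 = -2  ->  a_4 = -1/6
  x^3: 20 a_5 - 7 a_3 + a_2 + 2 a_1 = 0  ->  20 a_5 = 7 a_3 - a_2 - 2 a_1 = 7/6  ->  a_5 = 7/120
  x^4: 30 a_6 - 9 a_4 + a_3 + 2 a_2 = 0  ->  30 a_6 = 9 a_4 - a_3 - 2 a_2 = -14/3  ->  a_6 = -7/45
Truncated series: y(x) = 2 + 3 x + x^2 + (7/6) x^3 - (1/6) x^4 + (7/120) x^5 - (7/45) x^6 + O(x^7).

a_0 = 2; a_1 = 3; a_2 = 1; a_3 = 7/6; a_4 = -1/6; a_5 = 7/120; a_6 = -7/45


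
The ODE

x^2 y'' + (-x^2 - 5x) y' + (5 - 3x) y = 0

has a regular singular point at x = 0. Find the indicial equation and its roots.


Divide by x^2 to reach normal form y'' + P_1(x) y' + P_2(x) y = 0 with P_1(x) = -1 - 5/x and P_2(x) = -3/x + 5/x^2.
x = 0 is a singular point because the y'-coefficient -1 - 5/x has a pole at x = 0 and the y-coefficient -3/x + 5/x^2 has a pole at x = 0.
It is a regular singular point because x P_1(x) = p(x) = -x - 5 and x^2 P_2(x) = q(x) = 5 - 3x are polynomials, hence analytic at x = 0.
p(0) = -5,  q(0) = 5.
Indicial equation: r(r-1) + p(0) r + q(0) = 0, i.e. r^2 + (p(0) - 1) r + q(0) = 0, i.e. r^2 - 6 r + 5 = 0.
Discriminant: (-6)^2 - 4(5) = 16, so r = (6 ± 4)/2.
Solving: r_1 = 5, r_2 = 1.

indicial: r^2 - 6 r + 5 = 0; roots r_1 = 5, r_2 = 1


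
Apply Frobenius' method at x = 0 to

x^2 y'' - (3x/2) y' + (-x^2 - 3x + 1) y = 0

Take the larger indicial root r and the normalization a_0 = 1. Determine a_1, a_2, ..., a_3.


Write in Frobenius form y'' + (p(x)/x) y' + (q(x)/x^2) y = 0:
  p(x) = -3/2,  q(x) = -x^2 - 3x + 1.
Indicial equation: r(r-1) + (-3/2) r + (1) = 0 -> roots r_1 = 2, r_2 = 1/2.
Take r = r_1 = 2. Let y(x) = x^r sum_{n>=0} a_n x^n with a_0 = 1.
Substitute y = x^r sum a_n x^n and match x^{r+n}. The recurrence is
  D(n) a_n - 3 a_{n-1} - 1 a_{n-2} = 0,  where D(n) = (r+n)(r+n-1) + (-3/2)(r+n) + (1).
  a_n = [3 a_{n-1} + 1 a_{n-2}] / D(n).
Since the indicial polynomial factors as (r - r_1)(r - r_2), D(n) = (r_1 + n - r_1)(r_1 + n - r_2) = n(n + 3/2).
Evaluating step by step (a_0 = 1):
  n = 1: D(1) = 1(1 + 3/2) = 5/2; numerator = 3(1) = 3; a_1 = (3)/(5/2) = 6/5
  n = 2: D(2) = 2(2 + 3/2) = 7; numerator = 3(6/5) + 1(1) = 23/5; a_2 = (23/5)/(7) = 23/35
  n = 3: D(3) = 3(3 + 3/2) = 27/2; numerator = 3(23/35) + 1(6/5) = 111/35; a_3 = (111/35)/(27/2) = 74/315

r = 2; a_0 = 1; a_1 = 6/5; a_2 = 23/35; a_3 = 74/315


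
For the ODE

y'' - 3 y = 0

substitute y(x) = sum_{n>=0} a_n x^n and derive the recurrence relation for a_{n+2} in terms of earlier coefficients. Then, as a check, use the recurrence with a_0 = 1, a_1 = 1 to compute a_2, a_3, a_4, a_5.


Substitute y = sum_n a_n x^n into y'' + (const) y = 0.
y''(x) = sum_{n>=0} (n+2)(n+1) a_{n+2} x^n.
The ODE becomes sum_n [(n+2)(n+1) a_{n+2} - 3 a_n] x^n = 0.
Setting each coefficient to zero gives the recurrence:
  (n+2)(n+1) a_{n+2} - 3 a_n = 0,
  a_{n+2} = 3 / ((n+1)(n+2)) a_n.

Check with a_0 = 1, a_1 = 1 (apply the recurrence for n = 0, 1, 2, 3): a_0 = 1, a_1 = 1, a_2 = 3/2, a_3 = 1/2, a_4 = 3/8, a_5 = 3/40.

a_{n+2} = 3/((n+1)(n+2)) * a_n; check: a_0 = 1, a_1 = 1, a_2 = 3/2, a_3 = 1/2, a_4 = 3/8, a_5 = 3/40


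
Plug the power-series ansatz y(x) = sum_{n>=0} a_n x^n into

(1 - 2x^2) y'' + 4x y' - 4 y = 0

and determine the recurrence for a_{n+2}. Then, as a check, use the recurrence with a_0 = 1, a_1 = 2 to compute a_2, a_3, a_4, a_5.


Substitute y = sum_n a_n x^n.
(1 - 2 x^2) y'' contributes (n+2)(n+1) a_{n+2} - 2 n(n-1) a_n at x^n.
4 x y'(x) contributes 4 n a_n at x^n.
-4 y(x) contributes -4 a_n at x^n.
Matching x^n: (n+2)(n+1) a_{n+2} + (-2 n(n-1) + 4 n - 4) a_n = 0.
Thus a_{n+2} = (2 n(n-1) - 4 n + 4) / ((n+1)(n+2)) * a_n.

Check with a_0 = 1, a_1 = 2 (apply the recurrence for n = 0, 1, 2, 3): a_0 = 1, a_1 = 2, a_2 = 2, a_3 = 0, a_4 = 0, a_5 = 0.

a_(n+2) = (2 n(n-1) - 4 n + 4) / ((n+1)(n+2)) * a_n; check: a_0 = 1, a_1 = 2, a_2 = 2, a_3 = 0, a_4 = 0, a_5 = 0


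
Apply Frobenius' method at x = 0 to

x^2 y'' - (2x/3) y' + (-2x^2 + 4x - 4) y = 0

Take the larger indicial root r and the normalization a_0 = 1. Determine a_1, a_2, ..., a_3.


Write in Frobenius form y'' + (p(x)/x) y' + (q(x)/x^2) y = 0:
  p(x) = -2/3,  q(x) = -2x^2 + 4x - 4.
Indicial equation: r(r-1) + (-2/3) r + (-4) = 0 -> roots r_1 = 3, r_2 = -4/3.
Take r = r_1 = 3. Let y(x) = x^r sum_{n>=0} a_n x^n with a_0 = 1.
Substitute y = x^r sum a_n x^n and match x^{r+n}. The recurrence is
  D(n) a_n + 4 a_{n-1} - 2 a_{n-2} = 0,  where D(n) = (r+n)(r+n-1) + (-2/3)(r+n) + (-4).
  a_n = [-4 a_{n-1} + 2 a_{n-2}] / D(n).
Since the indicial polynomial factors as (r - r_1)(r - r_2), D(n) = (r_1 + n - r_1)(r_1 + n - r_2) = n(n + 13/3).
Evaluating step by step (a_0 = 1):
  n = 1: D(1) = 1(1 + 13/3) = 16/3; numerator = -4(1) = -4; a_1 = (-4)/(16/3) = -3/4
  n = 2: D(2) = 2(2 + 13/3) = 38/3; numerator = -4(-3/4) + 2(1) = 5; a_2 = (5)/(38/3) = 15/38
  n = 3: D(3) = 3(3 + 13/3) = 22; numerator = -4(15/38) + 2(-3/4) = -117/38; a_3 = (-117/38)/(22) = -117/836

r = 3; a_0 = 1; a_1 = -3/4; a_2 = 15/38; a_3 = -117/836


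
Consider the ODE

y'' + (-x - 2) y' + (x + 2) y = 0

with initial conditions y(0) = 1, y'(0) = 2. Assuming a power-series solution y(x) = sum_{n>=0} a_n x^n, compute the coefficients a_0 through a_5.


Ansatz: y(x) = sum_{n>=0} a_n x^n, so y'(x) = sum_{n>=1} n a_n x^(n-1) and y''(x) = sum_{n>=2} n(n-1) a_n x^(n-2).
Substitute into P(x) y'' + Q(x) y' + R(x) y = 0 with P(x) = 1, Q(x) = -x - 2, R(x) = x + 2, and match powers of x.
Initial conditions: a_0 = 1, a_1 = 2.
Setting the coefficient of each power of x to zero and solving order by order (substituting the coefficients already found):
  x^0: 2 a_2 - 2 a_1 + 2 a_0 = 0  ->  2 a_2 = 2 a_1 - 2 a_0 = 2  ->  a_2 = 1
  x^1: 6 a_3 - 4 a_2 + a_1 + a_0 = 0  ->  6 a_3 = 4 a_2 - a_1 - a_0 = 1  ->  a_3 = 1/6
  x^2: 12 a_4 - 6 a_3 + a_1 = 0  ->  12 a_4 = 6 a_3 - a_1 = -1  ->  a_4 = -1/12
  x^3: 20 a_5 - 8 a_4 - a_3 + a_2 = 0  ->  20 a_5 = 8 a_4 + a_3 - a_2 = -3/2  ->  a_5 = -3/40
Truncated series: y(x) = 1 + 2 x + x^2 + (1/6) x^3 - (1/12) x^4 - (3/40) x^5 + O(x^6).

a_0 = 1; a_1 = 2; a_2 = 1; a_3 = 1/6; a_4 = -1/12; a_5 = -3/40


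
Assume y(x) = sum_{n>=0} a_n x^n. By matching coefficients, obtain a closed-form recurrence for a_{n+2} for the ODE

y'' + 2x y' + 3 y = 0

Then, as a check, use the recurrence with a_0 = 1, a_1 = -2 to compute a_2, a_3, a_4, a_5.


Substitute y = sum_n a_n x^n.
y''(x) has coefficient (n+2)(n+1) a_{n+2} at x^n;
2 x y'(x) has coefficient 2 n a_n at x^n (shift);
3 y(x) has coefficient 3 a_n at x^n.
Matching x^n: (n+2)(n+1) a_{n+2} + (2n + 3) a_n = 0.
Thus a_{n+2} = (-2n - 3) / ((n+1)(n+2)) * a_n.

Check with a_0 = 1, a_1 = -2 (apply the recurrence for n = 0, 1, 2, 3): a_0 = 1, a_1 = -2, a_2 = -3/2, a_3 = 5/3, a_4 = 7/8, a_5 = -3/4.

a_(n+2) = (-2n - 3) / ((n+1)(n+2)) * a_n; check: a_0 = 1, a_1 = -2, a_2 = -3/2, a_3 = 5/3, a_4 = 7/8, a_5 = -3/4


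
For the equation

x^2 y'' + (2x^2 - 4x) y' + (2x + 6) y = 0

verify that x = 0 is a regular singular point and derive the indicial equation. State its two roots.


Divide by x^2 to reach normal form y'' + P_1(x) y' + P_2(x) y = 0 with P_1(x) = 2 - 4/x and P_2(x) = 2/x + 6/x^2.
x = 0 is a singular point because the y'-coefficient 2 - 4/x has a pole at x = 0 and the y-coefficient 2/x + 6/x^2 has a pole at x = 0.
It is a regular singular point because x P_1(x) = p(x) = 2x - 4 and x^2 P_2(x) = q(x) = 2x + 6 are polynomials, hence analytic at x = 0.
p(0) = -4,  q(0) = 6.
Indicial equation: r(r-1) + p(0) r + q(0) = 0, i.e. r^2 + (p(0) - 1) r + q(0) = 0, i.e. r^2 - 5 r + 6 = 0.
Discriminant: (-5)^2 - 4(6) = 1, so r = (5 ± 1)/2.
Solving: r_1 = 3, r_2 = 2.

indicial: r^2 - 5 r + 6 = 0; roots r_1 = 3, r_2 = 2


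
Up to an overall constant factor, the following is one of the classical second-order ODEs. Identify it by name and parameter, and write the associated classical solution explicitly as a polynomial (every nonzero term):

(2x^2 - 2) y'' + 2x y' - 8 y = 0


All three coefficients share the factor -2; dividing through by -2 gives  (1 - x^2) y'' - x y' + 4 y = 0.
This matches the Chebyshev equation (1 - x^2) y'' - x y' + n^2 y = 0 (note the -x y' term, not -2x y') with n^2 = 4, so n = 2; the polynomial solution is T_2(x).
With y = sum_k a_k x^k, matching x^k gives (k+2)(k+1) a_{k+2} = (k^2 - n^2) a_k = (k - 2)(k + 2) a_k. The right side vanishes at k = 2, so the series with the parity of 2 terminates at degree 2.
Standard normalization: leading coefficient of T_n is 2^(n-1), so a_2 = 2^1 = 2. Work downward with a_k = (k+1)(k+2) a_{k+2} / ((k - 2)(k + 2)):
  a_0 = (1)(2)(2) / ((0 - 2)(0 + 2)) = 4/(-4) = -1
Hence T_2(x) = 2 x^2 - 1.

T_2(x); series = 2 x^2 - 1


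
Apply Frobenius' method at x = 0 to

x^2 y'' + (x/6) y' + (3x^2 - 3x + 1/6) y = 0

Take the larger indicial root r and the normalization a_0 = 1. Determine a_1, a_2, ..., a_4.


Write in Frobenius form y'' + (p(x)/x) y' + (q(x)/x^2) y = 0:
  p(x) = 1/6,  q(x) = 3x^2 - 3x + 1/6.
Indicial equation: r(r-1) + (1/6) r + (1/6) = 0 -> roots r_1 = 1/2, r_2 = 1/3.
Take r = r_1 = 1/2. Let y(x) = x^r sum_{n>=0} a_n x^n with a_0 = 1.
Substitute y = x^r sum a_n x^n and match x^{r+n}. The recurrence is
  D(n) a_n - 3 a_{n-1} + 3 a_{n-2} = 0,  where D(n) = (r+n)(r+n-1) + (1/6)(r+n) + (1/6).
  a_n = [3 a_{n-1} - 3 a_{n-2}] / D(n).
Since the indicial polynomial factors as (r - r_1)(r - r_2), D(n) = (r_1 + n - r_1)(r_1 + n - r_2) = n(n + 1/6).
Evaluating step by step (a_0 = 1):
  n = 1: D(1) = 1(1 + 1/6) = 7/6; numerator = 3(1) = 3; a_1 = (3)/(7/6) = 18/7
  n = 2: D(2) = 2(2 + 1/6) = 13/3; numerator = 3(18/7) - 3(1) = 33/7; a_2 = (33/7)/(13/3) = 99/91
  n = 3: D(3) = 3(3 + 1/6) = 19/2; numerator = 3(99/91) - 3(18/7) = -405/91; a_3 = (-405/91)/(19/2) = -810/1729
  n = 4: D(4) = 4(4 + 1/6) = 50/3; numerator = 3(-810/1729) - 3(99/91) = -621/133; a_4 = (-621/133)/(50/3) = -1863/6650

r = 1/2; a_0 = 1; a_1 = 18/7; a_2 = 99/91; a_3 = -810/1729; a_4 = -1863/6650


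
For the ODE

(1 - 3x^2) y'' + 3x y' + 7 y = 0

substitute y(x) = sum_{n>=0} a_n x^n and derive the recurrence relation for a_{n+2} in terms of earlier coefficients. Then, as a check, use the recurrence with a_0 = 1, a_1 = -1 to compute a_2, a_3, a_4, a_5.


Substitute y = sum_n a_n x^n.
(1 - 3 x^2) y'' contributes (n+2)(n+1) a_{n+2} - 3 n(n-1) a_n at x^n.
3 x y'(x) contributes 3 n a_n at x^n.
7 y(x) contributes 7 a_n at x^n.
Matching x^n: (n+2)(n+1) a_{n+2} + (-3 n(n-1) + 3 n + 7) a_n = 0.
Thus a_{n+2} = (3 n(n-1) - 3 n - 7) / ((n+1)(n+2)) * a_n.

Check with a_0 = 1, a_1 = -1 (apply the recurrence for n = 0, 1, 2, 3): a_0 = 1, a_1 = -1, a_2 = -7/2, a_3 = 5/3, a_4 = 49/24, a_5 = 1/6.

a_(n+2) = (3 n(n-1) - 3 n - 7) / ((n+1)(n+2)) * a_n; check: a_0 = 1, a_1 = -1, a_2 = -7/2, a_3 = 5/3, a_4 = 49/24, a_5 = 1/6


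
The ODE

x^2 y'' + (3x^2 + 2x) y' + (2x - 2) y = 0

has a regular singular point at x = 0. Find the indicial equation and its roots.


Divide by x^2 to reach normal form y'' + P_1(x) y' + P_2(x) y = 0 with P_1(x) = 3 + 2/x and P_2(x) = 2/x - 2/x^2.
x = 0 is a singular point because the y'-coefficient 3 + 2/x has a pole at x = 0 and the y-coefficient 2/x - 2/x^2 has a pole at x = 0.
It is a regular singular point because x P_1(x) = p(x) = 3x + 2 and x^2 P_2(x) = q(x) = 2x - 2 are polynomials, hence analytic at x = 0.
p(0) = 2,  q(0) = -2.
Indicial equation: r(r-1) + p(0) r + q(0) = 0, i.e. r^2 + (p(0) - 1) r + q(0) = 0, i.e. r^2 + 1 r - 2 = 0.
Discriminant: (1)^2 - 4(-2) = 9, so r = (-1 ± 3)/2.
Solving: r_1 = 1, r_2 = -2.

indicial: r^2 + 1 r - 2 = 0; roots r_1 = 1, r_2 = -2


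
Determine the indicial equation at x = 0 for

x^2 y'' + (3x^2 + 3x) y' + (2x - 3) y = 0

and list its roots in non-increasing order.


Divide by x^2 to reach normal form y'' + P_1(x) y' + P_2(x) y = 0 with P_1(x) = 3 + 3/x and P_2(x) = 2/x - 3/x^2.
x = 0 is a singular point because the y'-coefficient 3 + 3/x has a pole at x = 0 and the y-coefficient 2/x - 3/x^2 has a pole at x = 0.
It is a regular singular point because x P_1(x) = p(x) = 3x + 3 and x^2 P_2(x) = q(x) = 2x - 3 are polynomials, hence analytic at x = 0.
p(0) = 3,  q(0) = -3.
Indicial equation: r(r-1) + p(0) r + q(0) = 0, i.e. r^2 + (p(0) - 1) r + q(0) = 0, i.e. r^2 + 2 r - 3 = 0.
Discriminant: (2)^2 - 4(-3) = 16, so r = (-2 ± 4)/2.
Solving: r_1 = 1, r_2 = -3.

indicial: r^2 + 2 r - 3 = 0; roots r_1 = 1, r_2 = -3


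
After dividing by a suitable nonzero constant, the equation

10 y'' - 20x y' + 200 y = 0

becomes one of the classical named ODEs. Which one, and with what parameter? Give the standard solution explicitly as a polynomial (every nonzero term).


All three coefficients share the factor 10; dividing through by 10 gives  y'' - 2x y' + 20 y = 0.
This matches the Hermite equation y'' - 2x y' + 2n y = 0 with 2n = 20, so n = 10; the polynomial solution is H_10(x).
With y = sum_k a_k x^k, matching x^k gives (k+2)(k+1) a_{k+2} = 2(k - n) a_k = 2(k - 10) a_k. The right side vanishes at k = 10, so the series with the parity of 10 terminates at degree 10.
Standard normalization: leading coefficient of H_n is 2^n, so a_10 = 2^10 = 1024. Work downward with a_k = (k+1)(k+2) a_{k+2} / (2(k - n)):
  a_8 = (9)(10)(1024) / (2(8 - 10)) = 92160/(-4) = -23040
  a_6 = (7)(8)(-23040) / (2(6 - 10)) = -1290240/(-8) = 161280
  a_4 = (5)(6)(161280) / (2(4 - 10)) = 4838400/(-12) = -403200
  a_2 = (3)(4)(-403200) / (2(2 - 10)) = -4838400/(-16) = 302400
  a_0 = (1)(2)(302400) / (2(0 - 10)) = 604800/(-20) = -30240
Hence H_10(x) = 1024 x^10 - 23040 x^8 + 161280 x^6 - 403200 x^4 + 302400 x^2 - 30240.

H_10(x); series = 1024 x^10 - 23040 x^8 + 161280 x^6 - 403200 x^4 + 302400 x^2 - 30240


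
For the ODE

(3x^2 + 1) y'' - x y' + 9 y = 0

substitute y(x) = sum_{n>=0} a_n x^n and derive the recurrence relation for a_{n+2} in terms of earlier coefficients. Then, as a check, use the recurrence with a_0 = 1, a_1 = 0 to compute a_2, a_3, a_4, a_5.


Substitute y = sum_n a_n x^n.
(1 + 3 x^2) y'' contributes (n+2)(n+1) a_{n+2} + 3 n(n-1) a_n at x^n.
-x y'(x) contributes -n a_n at x^n.
9 y(x) contributes 9 a_n at x^n.
Matching x^n: (n+2)(n+1) a_{n+2} + (3 n(n-1) - n + 9) a_n = 0.
Thus a_{n+2} = (-3 n(n-1) + n - 9) / ((n+1)(n+2)) * a_n.

Check with a_0 = 1, a_1 = 0 (apply the recurrence for n = 0, 1, 2, 3): a_0 = 1, a_1 = 0, a_2 = -9/2, a_3 = 0, a_4 = 39/8, a_5 = 0.

a_(n+2) = (-3 n(n-1) + n - 9) / ((n+1)(n+2)) * a_n; check: a_0 = 1, a_1 = 0, a_2 = -9/2, a_3 = 0, a_4 = 39/8, a_5 = 0


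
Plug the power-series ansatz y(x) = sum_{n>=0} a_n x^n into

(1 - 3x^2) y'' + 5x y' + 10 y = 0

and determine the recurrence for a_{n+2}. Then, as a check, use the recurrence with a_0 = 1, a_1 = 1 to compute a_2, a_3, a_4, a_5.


Substitute y = sum_n a_n x^n.
(1 - 3 x^2) y'' contributes (n+2)(n+1) a_{n+2} - 3 n(n-1) a_n at x^n.
5 x y'(x) contributes 5 n a_n at x^n.
10 y(x) contributes 10 a_n at x^n.
Matching x^n: (n+2)(n+1) a_{n+2} + (-3 n(n-1) + 5 n + 10) a_n = 0.
Thus a_{n+2} = (3 n(n-1) - 5 n - 10) / ((n+1)(n+2)) * a_n.

Check with a_0 = 1, a_1 = 1 (apply the recurrence for n = 0, 1, 2, 3): a_0 = 1, a_1 = 1, a_2 = -5, a_3 = -5/2, a_4 = 35/6, a_5 = 7/8.

a_(n+2) = (3 n(n-1) - 5 n - 10) / ((n+1)(n+2)) * a_n; check: a_0 = 1, a_1 = 1, a_2 = -5, a_3 = -5/2, a_4 = 35/6, a_5 = 7/8


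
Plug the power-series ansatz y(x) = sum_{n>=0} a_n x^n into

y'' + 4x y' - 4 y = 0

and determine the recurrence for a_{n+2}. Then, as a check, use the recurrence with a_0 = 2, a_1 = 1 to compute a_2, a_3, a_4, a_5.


Substitute y = sum_n a_n x^n.
y''(x) has coefficient (n+2)(n+1) a_{n+2} at x^n;
4 x y'(x) has coefficient 4 n a_n at x^n (shift);
-4 y(x) has coefficient -4 a_n at x^n.
Matching x^n: (n+2)(n+1) a_{n+2} + (4n - 4) a_n = 0.
Thus a_{n+2} = (-4n + 4) / ((n+1)(n+2)) * a_n.

Check with a_0 = 2, a_1 = 1 (apply the recurrence for n = 0, 1, 2, 3): a_0 = 2, a_1 = 1, a_2 = 4, a_3 = 0, a_4 = -4/3, a_5 = 0.

a_(n+2) = (-4n + 4) / ((n+1)(n+2)) * a_n; check: a_0 = 2, a_1 = 1, a_2 = 4, a_3 = 0, a_4 = -4/3, a_5 = 0


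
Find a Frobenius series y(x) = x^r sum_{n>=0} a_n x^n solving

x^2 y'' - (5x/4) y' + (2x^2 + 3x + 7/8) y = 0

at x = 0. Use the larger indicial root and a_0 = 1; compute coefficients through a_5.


Write in Frobenius form y'' + (p(x)/x) y' + (q(x)/x^2) y = 0:
  p(x) = -5/4,  q(x) = 2x^2 + 3x + 7/8.
Indicial equation: r(r-1) + (-5/4) r + (7/8) = 0 -> roots r_1 = 7/4, r_2 = 1/2.
Take r = r_1 = 7/4. Let y(x) = x^r sum_{n>=0} a_n x^n with a_0 = 1.
Substitute y = x^r sum a_n x^n and match x^{r+n}. The recurrence is
  D(n) a_n + 3 a_{n-1} + 2 a_{n-2} = 0,  where D(n) = (r+n)(r+n-1) + (-5/4)(r+n) + (7/8).
  a_n = [-3 a_{n-1} - 2 a_{n-2}] / D(n).
Since the indicial polynomial factors as (r - r_1)(r - r_2), D(n) = (r_1 + n - r_1)(r_1 + n - r_2) = n(n + 5/4).
Evaluating step by step (a_0 = 1):
  n = 1: D(1) = 1(1 + 5/4) = 9/4; numerator = -3(1) = -3; a_1 = (-3)/(9/4) = -4/3
  n = 2: D(2) = 2(2 + 5/4) = 13/2; numerator = -3(-4/3) - 2(1) = 2; a_2 = (2)/(13/2) = 4/13
  n = 3: D(3) = 3(3 + 5/4) = 51/4; numerator = -3(4/13) - 2(-4/3) = 68/39; a_3 = (68/39)/(51/4) = 16/117
  n = 4: D(4) = 4(4 + 5/4) = 21; numerator = -3(16/117) - 2(4/13) = -40/39; a_4 = (-40/39)/(21) = -40/819
  n = 5: D(5) = 5(5 + 5/4) = 125/4; numerator = -3(-40/819) - 2(16/117) = -8/63; a_5 = (-8/63)/(125/4) = -32/7875

r = 7/4; a_0 = 1; a_1 = -4/3; a_2 = 4/13; a_3 = 16/117; a_4 = -40/819; a_5 = -32/7875


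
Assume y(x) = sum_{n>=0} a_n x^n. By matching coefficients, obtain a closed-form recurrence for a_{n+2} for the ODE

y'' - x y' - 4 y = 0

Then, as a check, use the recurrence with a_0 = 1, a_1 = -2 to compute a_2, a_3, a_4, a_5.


Substitute y = sum_n a_n x^n.
y''(x) has coefficient (n+2)(n+1) a_{n+2} at x^n;
-x y'(x) has coefficient -n a_n at x^n (shift);
-4 y(x) has coefficient -4 a_n at x^n.
Matching x^n: (n+2)(n+1) a_{n+2} + (-n - 4) a_n = 0.
Thus a_{n+2} = (n + 4) / ((n+1)(n+2)) * a_n.

Check with a_0 = 1, a_1 = -2 (apply the recurrence for n = 0, 1, 2, 3): a_0 = 1, a_1 = -2, a_2 = 2, a_3 = -5/3, a_4 = 1, a_5 = -7/12.

a_(n+2) = (n + 4) / ((n+1)(n+2)) * a_n; check: a_0 = 1, a_1 = -2, a_2 = 2, a_3 = -5/3, a_4 = 1, a_5 = -7/12


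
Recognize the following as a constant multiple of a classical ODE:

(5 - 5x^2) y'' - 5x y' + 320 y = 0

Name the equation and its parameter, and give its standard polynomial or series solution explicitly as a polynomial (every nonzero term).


All three coefficients share the factor 5; dividing through by 5 gives  (1 - x^2) y'' - x y' + 64 y = 0.
This matches the Chebyshev equation (1 - x^2) y'' - x y' + n^2 y = 0 (note the -x y' term, not -2x y') with n^2 = 64, so n = 8; the polynomial solution is T_8(x).
With y = sum_k a_k x^k, matching x^k gives (k+2)(k+1) a_{k+2} = (k^2 - n^2) a_k = (k - 8)(k + 8) a_k. The right side vanishes at k = 8, so the series with the parity of 8 terminates at degree 8.
Standard normalization: leading coefficient of T_n is 2^(n-1), so a_8 = 2^7 = 128. Work downward with a_k = (k+1)(k+2) a_{k+2} / ((k - 8)(k + 8)):
  a_6 = (7)(8)(128) / ((6 - 8)(6 + 8)) = 7168/(-28) = -256
  a_4 = (5)(6)(-256) / ((4 - 8)(4 + 8)) = -7680/(-48) = 160
  a_2 = (3)(4)(160) / ((2 - 8)(2 + 8)) = 1920/(-60) = -32
  a_0 = (1)(2)(-32) / ((0 - 8)(0 + 8)) = -64/(-64) = 1
Hence T_8(x) = 128 x^8 - 256 x^6 + 160 x^4 - 32 x^2 + 1.

T_8(x); series = 128 x^8 - 256 x^6 + 160 x^4 - 32 x^2 + 1


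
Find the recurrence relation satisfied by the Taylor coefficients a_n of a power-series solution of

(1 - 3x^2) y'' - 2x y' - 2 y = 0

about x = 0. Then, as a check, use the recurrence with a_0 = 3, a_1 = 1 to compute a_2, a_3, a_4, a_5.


Substitute y = sum_n a_n x^n.
(1 - 3 x^2) y'' contributes (n+2)(n+1) a_{n+2} - 3 n(n-1) a_n at x^n.
-2 x y'(x) contributes -2 n a_n at x^n.
-2 y(x) contributes -2 a_n at x^n.
Matching x^n: (n+2)(n+1) a_{n+2} + (-3 n(n-1) - 2 n - 2) a_n = 0.
Thus a_{n+2} = (3 n(n-1) + 2 n + 2) / ((n+1)(n+2)) * a_n.

Check with a_0 = 3, a_1 = 1 (apply the recurrence for n = 0, 1, 2, 3): a_0 = 3, a_1 = 1, a_2 = 3, a_3 = 2/3, a_4 = 3, a_5 = 13/15.

a_(n+2) = (3 n(n-1) + 2 n + 2) / ((n+1)(n+2)) * a_n; check: a_0 = 3, a_1 = 1, a_2 = 3, a_3 = 2/3, a_4 = 3, a_5 = 13/15


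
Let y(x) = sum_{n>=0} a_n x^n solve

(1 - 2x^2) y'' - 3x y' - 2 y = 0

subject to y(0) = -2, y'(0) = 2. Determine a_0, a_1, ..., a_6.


Ansatz: y(x) = sum_{n>=0} a_n x^n, so y'(x) = sum_{n>=1} n a_n x^(n-1) and y''(x) = sum_{n>=2} n(n-1) a_n x^(n-2).
Substitute into P(x) y'' + Q(x) y' + R(x) y = 0 with P(x) = 1 - 2x^2, Q(x) = -3x, R(x) = -2, and match powers of x.
Initial conditions: a_0 = -2, a_1 = 2.
Setting the coefficient of each power of x to zero and solving order by order (substituting the coefficients already found):
  x^0: 2 a_2 - 2 a_0 = 0  ->  2 a_2 = 2 a_0 = -4  ->  a_2 = -2
  x^1: 6 a_3 - 5 a_1 = 0  ->  6 a_3 = 5 a_1 = 10  ->  a_3 = 5/3
  x^2: 12 a_4 - 12 a_2 = 0  ->  12 a_4 = 12 a_2 = -24  ->  a_4 = -2
  x^3: 20 a_5 - 23 a_3 = 0  ->  20 a_5 = 23 a_3 = 115/3  ->  a_5 = 23/12
  x^4: 30 a_6 - 38 a_4 = 0  ->  30 a_6 = 38 a_4 = -76  ->  a_6 = -38/15
Truncated series: y(x) = -2 + 2 x - 2 x^2 + (5/3) x^3 - 2 x^4 + (23/12) x^5 - (38/15) x^6 + O(x^7).

a_0 = -2; a_1 = 2; a_2 = -2; a_3 = 5/3; a_4 = -2; a_5 = 23/12; a_6 = -38/15


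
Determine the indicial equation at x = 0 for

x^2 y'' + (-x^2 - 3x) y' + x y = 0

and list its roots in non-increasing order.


Divide by x^2 to reach normal form y'' + P_1(x) y' + P_2(x) y = 0 with P_1(x) = -1 - 3/x and P_2(x) = 1/x.
x = 0 is a singular point because the y'-coefficient -1 - 3/x has a pole at x = 0 and the y-coefficient 1/x has a pole at x = 0.
It is a regular singular point because x P_1(x) = p(x) = -x - 3 and x^2 P_2(x) = q(x) = x are polynomials, hence analytic at x = 0.
p(0) = -3,  q(0) = 0.
Indicial equation: r(r-1) + p(0) r + q(0) = 0, i.e. r^2 + (p(0) - 1) r + q(0) = 0, i.e. r^2 - 4 r = 0.
Discriminant: (-4)^2 - 4(0) = 16, so r = (4 ± 4)/2.
Solving: r_1 = 4, r_2 = 0.

indicial: r^2 - 4 r = 0; roots r_1 = 4, r_2 = 0


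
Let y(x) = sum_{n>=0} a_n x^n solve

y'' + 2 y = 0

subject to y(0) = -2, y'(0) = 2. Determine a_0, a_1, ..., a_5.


Ansatz: y(x) = sum_{n>=0} a_n x^n, so y'(x) = sum_{n>=1} n a_n x^(n-1) and y''(x) = sum_{n>=2} n(n-1) a_n x^(n-2).
Substitute into P(x) y'' + Q(x) y' + R(x) y = 0 with P(x) = 1, Q(x) = 0, R(x) = 2, and match powers of x.
Initial conditions: a_0 = -2, a_1 = 2.
Setting the coefficient of each power of x to zero and solving order by order (substituting the coefficients already found):
  x^0: 2 a_2 + 2 a_0 = 0  ->  2 a_2 = -2 a_0 = 4  ->  a_2 = 2
  x^1: 6 a_3 + 2 a_1 = 0  ->  6 a_3 = -2 a_1 = -4  ->  a_3 = -2/3
  x^2: 12 a_4 + 2 a_2 = 0  ->  12 a_4 = -2 a_2 = -4  ->  a_4 = -1/3
  x^3: 20 a_5 + 2 a_3 = 0  ->  20 a_5 = -2 a_3 = 4/3  ->  a_5 = 1/15
Truncated series: y(x) = -2 + 2 x + 2 x^2 - (2/3) x^3 - (1/3) x^4 + (1/15) x^5 + O(x^6).

a_0 = -2; a_1 = 2; a_2 = 2; a_3 = -2/3; a_4 = -1/3; a_5 = 1/15


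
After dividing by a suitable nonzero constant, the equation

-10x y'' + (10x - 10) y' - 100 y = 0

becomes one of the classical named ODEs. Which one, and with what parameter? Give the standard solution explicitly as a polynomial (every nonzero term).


All three coefficients share the factor -10; dividing through by -10 gives  x y'' + (1 - x) y' + 10 y = 0.
This matches the Laguerre equation x y'' + (1 - x) y' + n y = 0 with n = 10; the polynomial solution is L_10(x).
With y = sum_k a_k x^k, matching x^k gives (k+1)k a_{k+1} + (k+1) a_{k+1} - k a_k + n a_k = 0, i.e. (k+1)^2 a_{k+1} = (k - n) a_k = (k - 10) a_k. The right side vanishes at k = 10, so the series terminates at degree 10.
Standard normalization L_n(0) = 1 gives a_0 = 1. Work upward with a_{k+1} = (k - 10) a_k / (k+1)^2:
  a_1 = (0 - 10)(1) / 1^2 = -10/1 = -10
  a_2 = (1 - 10)(-10) / 2^2 = 90/4 = 45/2
  a_3 = (2 - 10)(45/2) / 3^2 = -180/9 = -20
  a_4 = (3 - 10)(-20) / 4^2 = 140/16 = 35/4
  a_5 = (4 - 10)(35/4) / 5^2 = (-105/2)/25 = -21/10
  a_6 = (5 - 10)(-21/10) / 6^2 = (21/2)/36 = 7/24
  a_7 = (6 - 10)(7/24) / 7^2 = (-7/6)/49 = -1/42
  a_8 = (7 - 10)(-1/42) / 8^2 = (1/14)/64 = 1/896
  a_9 = (8 - 10)(1/896) / 9^2 = (-1/448)/81 = -1/36288
  a_10 = (9 - 10)(-1/36288) / 10^2 = (1/36288)/100 = 1/3628800
Hence L_10(x) = x^10/3628800 - x^9/36288 + x^8/896 - x^7/42 + 7 x^6/24 - 21 x^5/10 + 35 x^4/4 - 20 x^3 + 45 x^2/2 - 10 x + 1.

L_10(x); series = x^10/3628800 - x^9/36288 + x^8/896 - x^7/42 + 7 x^6/24 - 21 x^5/10 + 35 x^4/4 - 20 x^3 + 45 x^2/2 - 10 x + 1


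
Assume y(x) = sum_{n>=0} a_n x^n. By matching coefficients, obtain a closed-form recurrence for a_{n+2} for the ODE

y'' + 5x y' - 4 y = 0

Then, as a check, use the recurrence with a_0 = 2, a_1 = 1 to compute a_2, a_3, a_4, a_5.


Substitute y = sum_n a_n x^n.
y''(x) has coefficient (n+2)(n+1) a_{n+2} at x^n;
5 x y'(x) has coefficient 5 n a_n at x^n (shift);
-4 y(x) has coefficient -4 a_n at x^n.
Matching x^n: (n+2)(n+1) a_{n+2} + (5n - 4) a_n = 0.
Thus a_{n+2} = (-5n + 4) / ((n+1)(n+2)) * a_n.

Check with a_0 = 2, a_1 = 1 (apply the recurrence for n = 0, 1, 2, 3): a_0 = 2, a_1 = 1, a_2 = 4, a_3 = -1/6, a_4 = -2, a_5 = 11/120.

a_(n+2) = (-5n + 4) / ((n+1)(n+2)) * a_n; check: a_0 = 2, a_1 = 1, a_2 = 4, a_3 = -1/6, a_4 = -2, a_5 = 11/120
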